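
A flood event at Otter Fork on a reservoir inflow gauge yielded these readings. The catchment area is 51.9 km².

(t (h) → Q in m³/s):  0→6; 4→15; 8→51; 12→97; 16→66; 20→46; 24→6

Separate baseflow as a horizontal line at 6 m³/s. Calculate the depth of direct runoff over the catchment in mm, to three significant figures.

d ≈ 68.0 mm

Direct runoff: 0.0, 9.0, 45.0, 91.0, 60.0, 40.0, 0.0 m³/s; ΣQ_DR = 245.0 m³/s.
V = ΣQ_DR · Δt = 245.0 × 14400 s = 3.528 × 10^6 m³.
Over A = 51.9 km², depth = V / A = 68.0 mm.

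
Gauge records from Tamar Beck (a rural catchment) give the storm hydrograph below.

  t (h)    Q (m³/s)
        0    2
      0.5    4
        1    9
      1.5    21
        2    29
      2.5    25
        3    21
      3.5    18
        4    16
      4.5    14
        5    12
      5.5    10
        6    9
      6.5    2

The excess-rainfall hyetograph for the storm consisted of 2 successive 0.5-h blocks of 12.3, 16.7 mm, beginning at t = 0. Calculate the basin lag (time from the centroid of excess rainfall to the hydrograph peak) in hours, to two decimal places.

t_L ≈ 1.46 h

Centroid of excess rainfall: t_c = Σ P_i·t̄_i / ΣP_i = 0.5379 h (block centres at 0.25, 0.75 h).
Hydrograph peak occurs at t = 2 h, so basin lag t_L = 2 − 0.5379 = 1.46 h.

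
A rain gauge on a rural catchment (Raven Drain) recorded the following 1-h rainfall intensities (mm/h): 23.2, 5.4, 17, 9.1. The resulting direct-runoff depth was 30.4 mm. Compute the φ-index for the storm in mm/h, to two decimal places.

Only the 3 blocks with intensity above φ contribute runoff: 23.2, 17, 9.1 mm/h.
Σ(I−φ)·Δt = d  ⇒  (23.2+17+9.1 − 3φ)·1 = 30.4
φ = (49.30 − 30.4/1) / 3 = 6.30 mm/h.

φ ≈ 6.30 mm/h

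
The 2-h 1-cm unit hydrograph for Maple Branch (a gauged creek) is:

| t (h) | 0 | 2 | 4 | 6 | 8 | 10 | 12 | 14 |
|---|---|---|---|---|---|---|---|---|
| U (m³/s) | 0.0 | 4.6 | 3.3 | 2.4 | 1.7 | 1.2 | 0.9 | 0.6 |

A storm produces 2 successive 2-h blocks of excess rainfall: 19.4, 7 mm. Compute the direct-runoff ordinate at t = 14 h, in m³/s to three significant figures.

Q ≈ 1.79 m³/s

By discrete convolution, Q_j = Σ (P_i / 10 mm) · U_{j−i}.
At t = 14 h (j=7): Q = (19.4/10)·0.6 + (7/10)·0.9 = 1.79 m³/s.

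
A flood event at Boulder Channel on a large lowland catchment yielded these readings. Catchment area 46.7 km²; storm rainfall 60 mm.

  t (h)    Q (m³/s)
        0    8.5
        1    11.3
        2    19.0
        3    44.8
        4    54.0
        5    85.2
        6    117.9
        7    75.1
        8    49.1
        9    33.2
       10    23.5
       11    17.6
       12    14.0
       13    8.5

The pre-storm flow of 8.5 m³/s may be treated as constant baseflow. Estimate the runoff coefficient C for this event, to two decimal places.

C ≈ 0.57

ΣQ_DR = 442.7 m³/s; V = ΣQ_DR·Δt = 1.594 × 10^6 m³.
Runoff depth d = V / A = 34.13 mm.
C = d / P = 34.13 / 60 = 0.57.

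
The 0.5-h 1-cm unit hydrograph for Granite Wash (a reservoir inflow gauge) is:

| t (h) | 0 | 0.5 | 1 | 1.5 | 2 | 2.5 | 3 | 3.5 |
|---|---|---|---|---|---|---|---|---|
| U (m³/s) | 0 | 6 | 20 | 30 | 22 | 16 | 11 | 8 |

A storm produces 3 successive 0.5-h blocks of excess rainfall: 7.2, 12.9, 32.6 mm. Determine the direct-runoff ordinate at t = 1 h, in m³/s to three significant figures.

By discrete convolution, Q_j = Σ (P_i / 10 mm) · U_{j−i}.
At t = 1 h (j=2): Q = (7.2/10)·20 + (12.9/10)·6 + (32.6/10)·0 = 22.1 m³/s.

Q ≈ 22.1 m³/s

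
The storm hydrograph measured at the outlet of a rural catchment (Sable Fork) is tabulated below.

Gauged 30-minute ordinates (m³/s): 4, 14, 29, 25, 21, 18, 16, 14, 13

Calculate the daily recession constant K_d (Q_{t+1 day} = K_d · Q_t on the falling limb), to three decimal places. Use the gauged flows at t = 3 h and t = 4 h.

Between t = 3 h and t = 4 h the flow falls from 16 to 13 m³/s over 2×0.5 h = 1 h.
Per-interval ratio K = (13/16)^(1/2) = 0.9014; K_d = K^(24/0.5) = 0.007.

K_d ≈ 0.007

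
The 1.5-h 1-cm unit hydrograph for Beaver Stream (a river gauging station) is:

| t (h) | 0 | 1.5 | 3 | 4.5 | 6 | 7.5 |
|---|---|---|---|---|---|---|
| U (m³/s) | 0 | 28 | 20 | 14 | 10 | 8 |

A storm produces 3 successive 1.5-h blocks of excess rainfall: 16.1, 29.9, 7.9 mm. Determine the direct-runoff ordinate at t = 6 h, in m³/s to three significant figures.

By discrete convolution, Q_j = Σ (P_i / 10 mm) · U_{j−i}.
At t = 6 h (j=4): Q = (16.1/10)·10 + (29.9/10)·14 + (7.9/10)·20 = 73.8 m³/s.

Q ≈ 73.8 m³/s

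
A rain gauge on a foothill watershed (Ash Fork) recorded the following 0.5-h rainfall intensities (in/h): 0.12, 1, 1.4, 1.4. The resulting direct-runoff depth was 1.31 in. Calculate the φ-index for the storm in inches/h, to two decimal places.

φ ≈ 0.39 in/h

Only the 3 blocks with intensity above φ contribute runoff: 1, 1.4, 1.4 in/h.
Σ(I−φ)·Δt = d  ⇒  (1+1.4+1.4 − 3φ)·0.5 = 1.31
φ = (3.800 − 1.31/0.5) / 3 = 0.39 in/h.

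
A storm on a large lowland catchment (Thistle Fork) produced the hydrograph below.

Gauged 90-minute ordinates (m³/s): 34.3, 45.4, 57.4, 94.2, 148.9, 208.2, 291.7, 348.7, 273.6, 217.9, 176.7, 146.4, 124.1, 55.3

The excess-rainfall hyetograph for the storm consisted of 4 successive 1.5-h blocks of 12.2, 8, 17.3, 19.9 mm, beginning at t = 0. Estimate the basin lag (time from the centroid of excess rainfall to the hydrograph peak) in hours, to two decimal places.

Centroid of excess rainfall: t_c = Σ P_i·t̄_i / ΣP_i = 3.4233 h (block centres at 0.75, 2.25, 3.75, 5.25 h).
Hydrograph peak occurs at t = 10.5 h, so basin lag t_L = 10.5 − 3.4233 = 7.08 h.

t_L ≈ 7.08 h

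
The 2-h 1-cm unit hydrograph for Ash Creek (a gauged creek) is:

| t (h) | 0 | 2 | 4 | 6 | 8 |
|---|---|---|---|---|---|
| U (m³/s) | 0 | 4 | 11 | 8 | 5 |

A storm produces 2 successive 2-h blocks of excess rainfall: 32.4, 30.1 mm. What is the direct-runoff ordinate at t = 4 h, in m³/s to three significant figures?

By discrete convolution, Q_j = Σ (P_i / 10 mm) · U_{j−i}.
At t = 4 h (j=2): Q = (32.4/10)·11 + (30.1/10)·4 = 47.7 m³/s.

Q ≈ 47.7 m³/s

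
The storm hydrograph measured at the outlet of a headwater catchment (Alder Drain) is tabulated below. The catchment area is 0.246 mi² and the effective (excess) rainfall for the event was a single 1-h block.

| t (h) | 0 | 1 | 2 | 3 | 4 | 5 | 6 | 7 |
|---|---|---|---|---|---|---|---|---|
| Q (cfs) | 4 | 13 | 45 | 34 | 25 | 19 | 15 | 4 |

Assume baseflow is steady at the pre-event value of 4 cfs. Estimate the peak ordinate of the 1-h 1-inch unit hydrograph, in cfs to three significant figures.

Direct runoff: 0.0, 9.0, 41.0, 30.0, 21.0, 15.0, 11.0, 0.0 cfs; ΣQ_DR = 127.0 cfs, peak = 41.0 cfs.
Runoff depth d = ΣQ_DR·Δt / A = 127.0 × 3600 / (0.246 mi²) = 0.8000 in.
The 1-inch UH is the DRH scaled by (1 in)/d, so U_p = 41.0 × 1/0.8000 = 51.3 cfs.

U_p ≈ 51.3 cfs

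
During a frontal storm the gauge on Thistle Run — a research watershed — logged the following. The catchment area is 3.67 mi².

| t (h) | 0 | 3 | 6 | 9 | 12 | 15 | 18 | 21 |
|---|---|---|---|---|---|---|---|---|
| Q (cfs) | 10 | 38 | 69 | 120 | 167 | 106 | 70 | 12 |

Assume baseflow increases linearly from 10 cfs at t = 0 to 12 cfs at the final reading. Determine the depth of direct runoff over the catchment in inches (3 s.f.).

d ≈ 0.638 in

Direct runoff: 0.00, 27.71, 58.43, 109.14, 155.86, 94.57, 58.29, 0.00 cfs; ΣQ_DR = 504.0 cfs.
V = ΣQ_DR · Δt = 504.0 × 10800 s = 5.443 × 10^6 ft³.
Over A = 3.67 mi², depth = V / A = 0.638 in.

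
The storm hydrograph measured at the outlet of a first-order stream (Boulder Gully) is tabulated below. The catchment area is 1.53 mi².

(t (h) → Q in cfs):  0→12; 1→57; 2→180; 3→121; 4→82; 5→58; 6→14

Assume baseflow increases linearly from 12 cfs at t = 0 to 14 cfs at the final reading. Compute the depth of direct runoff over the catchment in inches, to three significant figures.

Direct runoff: 0.00, 44.67, 167.33, 108.00, 68.67, 44.33, 0.00 cfs; ΣQ_DR = 433.0 cfs.
V = ΣQ_DR · Δt = 433.0 × 3600 s = 1.559 × 10^6 ft³.
Over A = 1.53 mi², depth = V / A = 0.439 in.

d ≈ 0.439 in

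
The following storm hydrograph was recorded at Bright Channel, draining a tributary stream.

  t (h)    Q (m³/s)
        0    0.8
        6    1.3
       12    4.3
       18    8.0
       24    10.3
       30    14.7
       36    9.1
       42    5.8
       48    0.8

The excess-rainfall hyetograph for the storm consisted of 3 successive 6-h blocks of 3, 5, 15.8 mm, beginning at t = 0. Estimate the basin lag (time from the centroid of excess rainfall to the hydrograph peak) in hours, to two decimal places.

Centroid of excess rainfall: t_c = Σ P_i·t̄_i / ΣP_i = 12.2269 h (block centres at 3, 9, 15 h).
Hydrograph peak occurs at t = 30 h, so basin lag t_L = 30 − 12.2269 = 17.77 h.

t_L ≈ 17.77 h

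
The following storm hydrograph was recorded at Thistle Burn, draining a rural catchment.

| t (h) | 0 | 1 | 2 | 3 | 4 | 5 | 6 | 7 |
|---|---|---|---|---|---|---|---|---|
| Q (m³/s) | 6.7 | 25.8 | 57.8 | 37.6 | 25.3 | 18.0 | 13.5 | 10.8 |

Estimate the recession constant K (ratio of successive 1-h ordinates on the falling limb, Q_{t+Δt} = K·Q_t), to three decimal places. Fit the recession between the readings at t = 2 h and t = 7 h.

Using the recession-limb readings at t = 2 h and t = 7 h: Q falls from 57.8 to 10.8 m³/s over 5 intervals.
K = (Q₂/Q₁)^(1/5) = (10.8/57.8)^(1/5) = 0.715.

K ≈ 0.715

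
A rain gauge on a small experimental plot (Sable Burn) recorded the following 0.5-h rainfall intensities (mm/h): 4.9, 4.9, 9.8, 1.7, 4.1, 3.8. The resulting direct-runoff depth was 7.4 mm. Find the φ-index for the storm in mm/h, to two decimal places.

Only the 5 blocks with intensity above φ contribute runoff: 4.9, 4.9, 9.8, 4.1, 3.8 mm/h.
Σ(I−φ)·Δt = d  ⇒  (4.9+4.9+9.8+4.1+3.8 − 5φ)·0.5 = 7.4
φ = (27.50 − 7.4/0.5) / 5 = 2.54 mm/h.

φ ≈ 2.54 mm/h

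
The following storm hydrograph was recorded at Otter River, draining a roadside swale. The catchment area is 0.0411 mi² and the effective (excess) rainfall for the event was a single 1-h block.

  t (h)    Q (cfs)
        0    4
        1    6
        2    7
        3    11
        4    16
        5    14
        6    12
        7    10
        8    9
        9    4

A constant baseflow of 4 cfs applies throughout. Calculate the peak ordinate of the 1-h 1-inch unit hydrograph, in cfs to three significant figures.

U_p ≈ 6.01 cfs

Direct runoff: 0.0, 2.0, 3.0, 7.0, 12.0, 10.0, 8.0, 6.0, 5.0, 0.0 cfs; ΣQ_DR = 53.00 cfs, peak = 12.0 cfs.
Runoff depth d = ΣQ_DR·Δt / A = 53.00 × 3600 / (0.0411 mi²) = 1.998 in.
The 1-inch UH is the DRH scaled by (1 in)/d, so U_p = 12.0 × 1/1.998 = 6.01 cfs.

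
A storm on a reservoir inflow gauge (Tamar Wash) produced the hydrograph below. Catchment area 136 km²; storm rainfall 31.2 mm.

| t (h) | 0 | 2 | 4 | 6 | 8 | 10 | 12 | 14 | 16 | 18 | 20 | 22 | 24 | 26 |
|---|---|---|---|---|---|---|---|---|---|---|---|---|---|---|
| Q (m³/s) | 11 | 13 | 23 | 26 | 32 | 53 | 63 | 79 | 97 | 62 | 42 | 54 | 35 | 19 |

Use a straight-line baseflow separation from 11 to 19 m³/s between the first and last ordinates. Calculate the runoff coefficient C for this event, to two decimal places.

C ≈ 0.68

ΣQ_DR = 399.0 m³/s; V = ΣQ_DR·Δt = 2.873 × 10^6 m³.
Runoff depth d = V / A = 21.12 mm.
C = d / P = 21.12 / 31.2 = 0.68.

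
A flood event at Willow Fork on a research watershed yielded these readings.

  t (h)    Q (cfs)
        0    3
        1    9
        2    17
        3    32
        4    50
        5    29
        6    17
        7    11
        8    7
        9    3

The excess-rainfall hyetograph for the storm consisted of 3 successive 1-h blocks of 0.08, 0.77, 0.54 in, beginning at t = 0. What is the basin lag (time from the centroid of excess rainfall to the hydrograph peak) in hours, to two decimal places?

Centroid of excess rainfall: t_c = Σ P_i·t̄_i / ΣP_i = 1.8309 h (block centres at 0.5, 1.5, 2.5 h).
Hydrograph peak occurs at t = 4 h, so basin lag t_L = 4 − 1.8309 = 2.17 h.

t_L ≈ 2.17 h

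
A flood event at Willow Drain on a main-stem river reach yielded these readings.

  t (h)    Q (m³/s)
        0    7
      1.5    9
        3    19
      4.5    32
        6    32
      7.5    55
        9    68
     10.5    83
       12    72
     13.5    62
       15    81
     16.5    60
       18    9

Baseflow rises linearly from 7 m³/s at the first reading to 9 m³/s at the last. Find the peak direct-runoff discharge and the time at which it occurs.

Q_p = 74.83 m³/s at t = 10.5 h

Subtracting baseflow gives direct-runoff ordinates: 0.00, 1.83, 11.67, 24.50, 24.33, 47.17, 60.00, 74.83, 63.67, 53.50, 72.33, 51.17, 0.00 m³/s.
The maximum is 74.83 m³/s, occurring at the reading for t = 10.5 h.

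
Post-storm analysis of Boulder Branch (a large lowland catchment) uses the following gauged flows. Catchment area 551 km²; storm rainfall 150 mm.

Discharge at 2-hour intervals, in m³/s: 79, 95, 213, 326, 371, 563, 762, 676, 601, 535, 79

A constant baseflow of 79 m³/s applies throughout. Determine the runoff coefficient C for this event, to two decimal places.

C ≈ 0.30

ΣQ_DR = 3431 m³/s; V = ΣQ_DR·Δt = 2.470 × 10^7 m³.
Runoff depth d = V / A = 44.83 mm.
C = d / P = 44.83 / 150 = 0.30.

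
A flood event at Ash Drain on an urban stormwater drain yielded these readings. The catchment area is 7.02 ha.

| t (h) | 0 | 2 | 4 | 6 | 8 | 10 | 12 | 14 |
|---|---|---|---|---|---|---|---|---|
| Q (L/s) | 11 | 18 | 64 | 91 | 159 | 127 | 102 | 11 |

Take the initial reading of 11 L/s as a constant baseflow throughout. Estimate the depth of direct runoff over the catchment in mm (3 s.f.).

Direct runoff: 0.0, 7.0, 53.0, 80.0, 148.0, 116.0, 91.0, 0.0 L/s; ΣQ_DR = 495.0 L/s.
V = ΣQ_DR · Δt = 495.0 × 7200 s = 3.564 × 10^6 L.
Over A = 7.02 ha, depth = V / A = 50.8 mm.

d ≈ 50.8 mm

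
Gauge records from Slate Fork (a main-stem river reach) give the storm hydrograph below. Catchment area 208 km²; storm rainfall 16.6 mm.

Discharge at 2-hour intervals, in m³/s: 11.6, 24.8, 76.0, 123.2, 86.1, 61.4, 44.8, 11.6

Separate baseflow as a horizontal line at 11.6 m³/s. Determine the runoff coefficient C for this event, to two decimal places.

C ≈ 0.72

ΣQ_DR = 346.7 m³/s; V = ΣQ_DR·Δt = 2.496 × 10^6 m³.
Runoff depth d = V / A = 12.00 mm.
C = d / P = 12.00 / 16.6 = 0.72.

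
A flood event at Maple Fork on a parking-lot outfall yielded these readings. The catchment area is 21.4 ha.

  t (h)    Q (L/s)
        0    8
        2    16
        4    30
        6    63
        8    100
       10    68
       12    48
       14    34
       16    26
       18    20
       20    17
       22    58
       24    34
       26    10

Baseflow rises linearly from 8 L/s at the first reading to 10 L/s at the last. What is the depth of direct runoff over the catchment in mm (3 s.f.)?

Direct runoff: 0.00, 7.85, 21.69, 54.54, 91.38, 59.23, 39.08, 24.92, 16.77, 10.62, 7.46, 48.31, 24.15, 0.00 L/s; ΣQ_DR = 406.0 L/s.
V = ΣQ_DR · Δt = 406.0 × 7200 s = 2.923 × 10^6 L.
Over A = 21.4 ha, depth = V / A = 13.7 mm.

d ≈ 13.7 mm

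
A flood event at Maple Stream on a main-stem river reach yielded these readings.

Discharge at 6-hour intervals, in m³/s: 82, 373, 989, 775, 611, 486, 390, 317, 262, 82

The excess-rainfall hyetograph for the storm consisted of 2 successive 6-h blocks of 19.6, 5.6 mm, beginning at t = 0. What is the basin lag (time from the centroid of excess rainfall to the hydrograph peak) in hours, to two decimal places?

Centroid of excess rainfall: t_c = Σ P_i·t̄_i / ΣP_i = 4.3333 h (block centres at 3, 9 h).
Hydrograph peak occurs at t = 12 h, so basin lag t_L = 12 − 4.3333 = 7.67 h.

t_L ≈ 7.67 h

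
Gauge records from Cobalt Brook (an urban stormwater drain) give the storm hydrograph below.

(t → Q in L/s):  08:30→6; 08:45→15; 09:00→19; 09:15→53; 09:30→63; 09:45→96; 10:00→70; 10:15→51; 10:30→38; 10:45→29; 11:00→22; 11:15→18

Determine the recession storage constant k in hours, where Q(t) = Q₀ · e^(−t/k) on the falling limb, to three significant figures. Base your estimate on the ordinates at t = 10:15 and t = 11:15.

On the falling limb, Q drops from 51 to 18 L/s between t = 10:15 and t = 11:15 (Δt = 1 h).
k = −Δt / ln(Q₂/Q₁) = −1 / ln(18/51) = 0.960 h.

k ≈ 0.960 h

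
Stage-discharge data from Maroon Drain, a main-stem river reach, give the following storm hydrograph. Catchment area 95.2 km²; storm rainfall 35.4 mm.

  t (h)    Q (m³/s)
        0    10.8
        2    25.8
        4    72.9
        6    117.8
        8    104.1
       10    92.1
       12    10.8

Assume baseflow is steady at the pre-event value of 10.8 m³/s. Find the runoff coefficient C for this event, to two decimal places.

ΣQ_DR = 358.7 m³/s; V = ΣQ_DR·Δt = 2.583 × 10^6 m³.
Runoff depth d = V / A = 27.13 mm.
C = d / P = 27.13 / 35.4 = 0.77.

C ≈ 0.77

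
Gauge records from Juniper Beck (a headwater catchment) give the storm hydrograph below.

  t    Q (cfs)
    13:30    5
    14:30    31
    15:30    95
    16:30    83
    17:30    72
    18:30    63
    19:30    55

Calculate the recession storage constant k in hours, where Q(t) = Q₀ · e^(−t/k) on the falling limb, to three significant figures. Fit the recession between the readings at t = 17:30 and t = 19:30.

On the falling limb, Q drops from 72 to 55 cfs between t = 17:30 and t = 19:30 (Δt = 2 h).
k = −Δt / ln(Q₂/Q₁) = −2 / ln(55/72) = 7.43 h.

k ≈ 7.43 h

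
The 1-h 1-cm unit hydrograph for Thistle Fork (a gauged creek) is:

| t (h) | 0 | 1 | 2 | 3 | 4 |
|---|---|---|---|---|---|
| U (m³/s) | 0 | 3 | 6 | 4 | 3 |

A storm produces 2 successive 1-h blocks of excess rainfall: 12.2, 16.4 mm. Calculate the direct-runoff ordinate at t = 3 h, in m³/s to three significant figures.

By discrete convolution, Q_j = Σ (P_i / 10 mm) · U_{j−i}.
At t = 3 h (j=3): Q = (12.2/10)·4 + (16.4/10)·6 = 14.7 m³/s.

Q ≈ 14.7 m³/s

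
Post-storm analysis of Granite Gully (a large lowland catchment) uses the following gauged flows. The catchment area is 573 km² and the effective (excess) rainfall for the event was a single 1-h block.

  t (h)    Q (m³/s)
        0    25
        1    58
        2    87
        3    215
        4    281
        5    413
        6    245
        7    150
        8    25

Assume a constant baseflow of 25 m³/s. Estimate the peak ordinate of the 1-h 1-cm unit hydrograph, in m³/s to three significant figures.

Direct runoff: 0.0, 33.0, 62.0, 190.0, 256.0, 388.0, 220.0, 125.0, 0.0 m³/s; ΣQ_DR = 1274 m³/s, peak = 388.0 m³/s.
Runoff depth d = ΣQ_DR·Δt / A = 1274 × 3600 / (573 km²) = 8.004 mm.
The 1-cm UH is the DRH scaled by (10 mm)/d, so U_p = 388.0 × 10/8.004 = 485 m³/s.

U_p ≈ 485 m³/s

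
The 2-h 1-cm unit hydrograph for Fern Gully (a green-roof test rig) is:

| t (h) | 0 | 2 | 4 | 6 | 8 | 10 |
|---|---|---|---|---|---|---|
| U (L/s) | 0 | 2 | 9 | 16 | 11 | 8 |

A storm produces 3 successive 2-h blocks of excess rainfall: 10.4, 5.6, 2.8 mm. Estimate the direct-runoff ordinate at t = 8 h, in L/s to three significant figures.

Q ≈ 22.9 L/s

By discrete convolution, Q_j = Σ (P_i / 10 mm) · U_{j−i}.
At t = 8 h (j=4): Q = (10.4/10)·11 + (5.6/10)·16 + (2.8/10)·9 = 22.9 L/s.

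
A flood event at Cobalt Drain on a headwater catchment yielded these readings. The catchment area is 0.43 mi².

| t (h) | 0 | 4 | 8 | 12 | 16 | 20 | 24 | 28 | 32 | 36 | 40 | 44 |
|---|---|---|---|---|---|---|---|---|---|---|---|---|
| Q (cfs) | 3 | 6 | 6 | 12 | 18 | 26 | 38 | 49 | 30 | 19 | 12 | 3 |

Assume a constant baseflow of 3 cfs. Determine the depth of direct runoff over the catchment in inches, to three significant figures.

d ≈ 2.68 in

Direct runoff: 0.0, 3.0, 3.0, 9.0, 15.0, 23.0, 35.0, 46.0, 27.0, 16.0, 9.0, 0.0 cfs; ΣQ_DR = 186.0 cfs.
V = ΣQ_DR · Δt = 186.0 × 14400 s = 2.678 × 10^6 ft³.
Over A = 0.43 mi², depth = V / A = 2.68 in.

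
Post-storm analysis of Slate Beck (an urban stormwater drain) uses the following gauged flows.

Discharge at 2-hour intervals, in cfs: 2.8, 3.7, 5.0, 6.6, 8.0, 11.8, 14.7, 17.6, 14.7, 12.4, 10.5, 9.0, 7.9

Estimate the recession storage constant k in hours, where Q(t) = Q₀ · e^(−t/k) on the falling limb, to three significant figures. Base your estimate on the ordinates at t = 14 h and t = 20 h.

On the falling limb, Q drops from 17.6 to 10.5 cfs between t = 14 h and t = 20 h (Δt = 6 h).
k = −Δt / ln(Q₂/Q₁) = −6 / ln(10.5/17.6) = 11.6 h.

k ≈ 11.6 h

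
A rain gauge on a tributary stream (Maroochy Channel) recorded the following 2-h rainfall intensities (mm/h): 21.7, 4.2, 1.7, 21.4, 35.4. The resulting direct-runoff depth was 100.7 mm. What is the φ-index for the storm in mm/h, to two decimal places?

φ ≈ 9.38 mm/h

Only the 3 blocks with intensity above φ contribute runoff: 21.7, 21.4, 35.4 mm/h.
Σ(I−φ)·Δt = d  ⇒  (21.7+21.4+35.4 − 3φ)·2 = 100.7
φ = (78.50 − 100.7/2) / 3 = 9.38 mm/h.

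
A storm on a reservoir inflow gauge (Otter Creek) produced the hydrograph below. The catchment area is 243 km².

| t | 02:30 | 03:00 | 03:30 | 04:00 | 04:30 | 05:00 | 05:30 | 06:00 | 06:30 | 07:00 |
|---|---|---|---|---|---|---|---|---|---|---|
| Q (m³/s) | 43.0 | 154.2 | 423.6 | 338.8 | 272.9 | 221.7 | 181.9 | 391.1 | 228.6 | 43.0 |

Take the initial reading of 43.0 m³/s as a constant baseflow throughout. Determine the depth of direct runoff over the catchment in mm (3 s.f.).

Direct runoff: 0.0, 111.2, 380.6, 295.8, 229.9, 178.7, 138.9, 348.1, 185.6, 0.0 m³/s; ΣQ_DR = 1869 m³/s.
V = ΣQ_DR · Δt = 1869 × 1800 s = 3.364 × 10^6 m³.
Over A = 243 km², depth = V / A = 13.8 mm.

d ≈ 13.8 mm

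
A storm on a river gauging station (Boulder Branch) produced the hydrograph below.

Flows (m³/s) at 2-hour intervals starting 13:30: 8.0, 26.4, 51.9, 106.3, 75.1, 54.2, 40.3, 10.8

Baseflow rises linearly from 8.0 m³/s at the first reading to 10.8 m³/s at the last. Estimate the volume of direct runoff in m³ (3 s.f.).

Direct-runoff ordinates (Q − Q_b): 0.00, 18.00, 43.10, 97.10, 65.50, 44.20, 29.90, 0.00 m³/s.
ΣQ_DR = 297.8 m³/s.
With Δt = 2 h = 7200 s, V = ΣQ_DR · Δt = 297.8 × 7200 = 2.14 × 10^6 m³.

V ≈ 2.14 × 10^6 m³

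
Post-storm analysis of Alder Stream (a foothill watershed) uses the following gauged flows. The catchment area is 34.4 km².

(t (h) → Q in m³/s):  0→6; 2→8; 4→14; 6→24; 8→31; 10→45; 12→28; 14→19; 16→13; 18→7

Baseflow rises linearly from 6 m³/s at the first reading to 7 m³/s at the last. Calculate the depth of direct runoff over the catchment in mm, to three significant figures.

d ≈ 27.2 mm

Direct runoff: 0.00, 1.89, 7.78, 17.67, 24.56, 38.44, 21.33, 12.22, 6.11, 0.00 m³/s; ΣQ_DR = 130.0 m³/s.
V = ΣQ_DR · Δt = 130.0 × 7200 s = 9.360 × 10^5 m³.
Over A = 34.4 km², depth = V / A = 27.2 mm.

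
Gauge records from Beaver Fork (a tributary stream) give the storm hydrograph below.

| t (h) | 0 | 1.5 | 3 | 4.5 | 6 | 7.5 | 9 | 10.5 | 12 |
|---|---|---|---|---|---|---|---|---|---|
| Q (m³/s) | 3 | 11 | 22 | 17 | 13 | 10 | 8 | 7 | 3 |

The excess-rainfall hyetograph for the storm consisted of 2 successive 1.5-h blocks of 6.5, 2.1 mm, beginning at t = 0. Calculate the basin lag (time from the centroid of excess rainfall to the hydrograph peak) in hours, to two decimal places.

Centroid of excess rainfall: t_c = Σ P_i·t̄_i / ΣP_i = 1.1163 h (block centres at 0.75, 2.25 h).
Hydrograph peak occurs at t = 3 h, so basin lag t_L = 3 − 1.1163 = 1.88 h.

t_L ≈ 1.88 h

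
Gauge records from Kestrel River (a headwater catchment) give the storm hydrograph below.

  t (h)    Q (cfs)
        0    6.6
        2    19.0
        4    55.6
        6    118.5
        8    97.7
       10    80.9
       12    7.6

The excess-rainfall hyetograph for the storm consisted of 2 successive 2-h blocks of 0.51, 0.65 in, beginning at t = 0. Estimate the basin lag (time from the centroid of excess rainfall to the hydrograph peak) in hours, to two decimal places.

Centroid of excess rainfall: t_c = Σ P_i·t̄_i / ΣP_i = 2.1207 h (block centres at 1, 3 h).
Hydrograph peak occurs at t = 6 h, so basin lag t_L = 6 − 2.1207 = 3.88 h.

t_L ≈ 3.88 h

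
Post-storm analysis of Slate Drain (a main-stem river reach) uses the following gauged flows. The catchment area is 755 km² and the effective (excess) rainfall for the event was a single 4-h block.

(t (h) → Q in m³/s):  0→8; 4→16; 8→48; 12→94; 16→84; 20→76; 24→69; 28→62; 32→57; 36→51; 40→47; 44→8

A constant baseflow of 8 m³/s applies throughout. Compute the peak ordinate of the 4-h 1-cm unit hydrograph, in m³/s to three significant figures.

Direct runoff: 0.0, 8.0, 40.0, 86.0, 76.0, 68.0, 61.0, 54.0, 49.0, 43.0, 39.0, 0.0 m³/s; ΣQ_DR = 524.0 m³/s, peak = 86.0 m³/s.
Runoff depth d = ΣQ_DR·Δt / A = 524.0 × 14400 / (755 km²) = 9.994 mm.
The 1-cm UH is the DRH scaled by (10 mm)/d, so U_p = 86.0 × 10/9.994 = 86.1 m³/s.

U_p ≈ 86.1 m³/s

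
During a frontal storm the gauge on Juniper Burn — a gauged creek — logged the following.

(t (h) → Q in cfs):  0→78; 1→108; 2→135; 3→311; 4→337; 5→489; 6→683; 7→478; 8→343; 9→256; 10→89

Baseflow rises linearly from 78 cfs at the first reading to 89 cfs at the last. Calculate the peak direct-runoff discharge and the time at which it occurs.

Subtracting baseflow gives direct-runoff ordinates: 0.00, 28.90, 54.80, 229.70, 254.60, 405.50, 598.40, 392.30, 256.20, 168.10, 0.00 cfs.
The maximum is 598.40 cfs, occurring at the reading for t = 6 h.

Q_p = 598.40 cfs at t = 6 h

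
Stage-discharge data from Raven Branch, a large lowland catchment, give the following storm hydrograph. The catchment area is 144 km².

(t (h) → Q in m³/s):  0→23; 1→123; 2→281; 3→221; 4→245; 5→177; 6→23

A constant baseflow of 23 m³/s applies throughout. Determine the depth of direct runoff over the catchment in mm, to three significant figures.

d ≈ 23.3 mm

Direct runoff: 0.0, 100.0, 258.0, 198.0, 222.0, 154.0, 0.0 m³/s; ΣQ_DR = 932.0 m³/s.
V = ΣQ_DR · Δt = 932.0 × 3600 s = 3.355 × 10^6 m³.
Over A = 144 km², depth = V / A = 23.3 mm.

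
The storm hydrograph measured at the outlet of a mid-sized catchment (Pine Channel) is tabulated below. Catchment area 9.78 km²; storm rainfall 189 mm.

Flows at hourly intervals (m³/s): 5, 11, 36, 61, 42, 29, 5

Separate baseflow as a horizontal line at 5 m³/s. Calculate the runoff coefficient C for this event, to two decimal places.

ΣQ_DR = 154.0 m³/s; V = ΣQ_DR·Δt = 5.544 × 10^5 m³.
Runoff depth d = V / A = 56.69 mm.
C = d / P = 56.69 / 189 = 0.30.

C ≈ 0.30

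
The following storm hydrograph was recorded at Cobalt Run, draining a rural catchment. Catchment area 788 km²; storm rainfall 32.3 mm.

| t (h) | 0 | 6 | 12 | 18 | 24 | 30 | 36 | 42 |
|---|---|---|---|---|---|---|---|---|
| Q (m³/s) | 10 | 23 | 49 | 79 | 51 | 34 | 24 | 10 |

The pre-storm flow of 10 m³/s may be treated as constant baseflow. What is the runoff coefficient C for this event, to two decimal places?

C ≈ 0.17

ΣQ_DR = 200.0 m³/s; V = ΣQ_DR·Δt = 4.320 × 10^6 m³.
Runoff depth d = V / A = 5.482 mm.
C = d / P = 5.482 / 32.3 = 0.17.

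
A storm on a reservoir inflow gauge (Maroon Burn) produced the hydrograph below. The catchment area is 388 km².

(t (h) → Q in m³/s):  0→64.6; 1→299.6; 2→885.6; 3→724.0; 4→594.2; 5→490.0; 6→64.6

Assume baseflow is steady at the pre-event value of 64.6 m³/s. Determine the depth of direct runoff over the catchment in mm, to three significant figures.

d ≈ 24.8 mm

Direct runoff: 0.0, 235.0, 821.0, 659.4, 529.6, 425.4, 0.0 m³/s; ΣQ_DR = 2670 m³/s.
V = ΣQ_DR · Δt = 2670 × 3600 s = 9.613 × 10^6 m³.
Over A = 388 km², depth = V / A = 24.8 mm.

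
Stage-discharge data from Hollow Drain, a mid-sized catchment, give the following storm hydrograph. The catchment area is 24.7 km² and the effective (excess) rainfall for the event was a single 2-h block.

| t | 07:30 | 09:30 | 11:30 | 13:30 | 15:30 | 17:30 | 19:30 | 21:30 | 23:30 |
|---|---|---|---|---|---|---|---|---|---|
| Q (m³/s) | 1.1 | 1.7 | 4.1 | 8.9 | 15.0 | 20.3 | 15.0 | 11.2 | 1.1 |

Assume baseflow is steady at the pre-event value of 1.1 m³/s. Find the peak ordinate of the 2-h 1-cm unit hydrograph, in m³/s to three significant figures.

U_p ≈ 9.62 m³/s

Direct runoff: 0.0, 0.6, 3.0, 7.8, 13.9, 19.2, 13.9, 10.1, 0.0 m³/s; ΣQ_DR = 68.50 m³/s, peak = 19.2 m³/s.
Runoff depth d = ΣQ_DR·Δt / A = 68.50 × 7200 / (24.7 km²) = 19.97 mm.
The 1-cm UH is the DRH scaled by (10 mm)/d, so U_p = 19.2 × 10/19.97 = 9.62 m³/s.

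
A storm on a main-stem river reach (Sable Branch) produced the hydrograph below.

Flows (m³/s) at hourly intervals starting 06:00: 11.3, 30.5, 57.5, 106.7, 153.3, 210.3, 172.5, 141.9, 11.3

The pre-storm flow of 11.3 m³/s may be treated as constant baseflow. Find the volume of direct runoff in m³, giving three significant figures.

Direct-runoff ordinates (Q − Q_b): 0.0, 19.2, 46.2, 95.4, 142.0, 199.0, 161.2, 130.6, 0.0 m³/s.
ΣQ_DR = 793.6 m³/s.
With Δt = 1 h = 3600 s, V = ΣQ_DR · Δt = 793.6 × 3600 = 2.86 × 10^6 m³.

V ≈ 2.86 × 10^6 m³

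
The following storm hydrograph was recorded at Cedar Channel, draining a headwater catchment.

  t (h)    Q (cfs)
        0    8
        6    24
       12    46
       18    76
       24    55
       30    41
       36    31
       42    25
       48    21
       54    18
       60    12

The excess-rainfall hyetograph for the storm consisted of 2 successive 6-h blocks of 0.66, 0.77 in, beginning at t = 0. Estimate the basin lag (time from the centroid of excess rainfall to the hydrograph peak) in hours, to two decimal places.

t_L ≈ 11.77 h

Centroid of excess rainfall: t_c = Σ P_i·t̄_i / ΣP_i = 6.2308 h (block centres at 3, 9 h).
Hydrograph peak occurs at t = 18 h, so basin lag t_L = 18 − 6.2308 = 11.77 h.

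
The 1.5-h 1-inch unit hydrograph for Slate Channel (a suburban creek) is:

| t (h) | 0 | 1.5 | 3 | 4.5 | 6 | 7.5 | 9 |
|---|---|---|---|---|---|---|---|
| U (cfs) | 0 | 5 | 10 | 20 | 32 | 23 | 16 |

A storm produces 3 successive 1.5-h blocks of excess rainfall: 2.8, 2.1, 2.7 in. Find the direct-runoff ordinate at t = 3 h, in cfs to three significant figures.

By discrete convolution, Q_j = Σ (P_i / 1 in) · U_{j−i}.
At t = 3 h (j=2): Q = (2.8/1)·10 + (2.1/1)·5 + (2.7/1)·0 = 38.5 cfs.

Q ≈ 38.5 cfs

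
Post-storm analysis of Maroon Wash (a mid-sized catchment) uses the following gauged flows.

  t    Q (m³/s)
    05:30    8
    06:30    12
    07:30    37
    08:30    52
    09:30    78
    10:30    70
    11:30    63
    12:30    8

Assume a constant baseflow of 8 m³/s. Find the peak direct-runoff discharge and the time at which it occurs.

Subtracting baseflow gives direct-runoff ordinates: 0.0, 4.0, 29.0, 44.0, 70.0, 62.0, 55.0, 0.0 m³/s.
The maximum is 70.0 m³/s, occurring at the reading for t = 09:30.

Q_p = 70.0 m³/s at t = 09:30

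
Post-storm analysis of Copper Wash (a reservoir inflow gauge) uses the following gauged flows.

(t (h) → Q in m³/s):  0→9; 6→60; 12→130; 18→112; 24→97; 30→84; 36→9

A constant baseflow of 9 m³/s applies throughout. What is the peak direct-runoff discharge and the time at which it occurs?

Q_p = 121.0 m³/s at t = 12 h

Subtracting baseflow gives direct-runoff ordinates: 0.0, 51.0, 121.0, 103.0, 88.0, 75.0, 0.0 m³/s.
The maximum is 121.0 m³/s, occurring at the reading for t = 12 h.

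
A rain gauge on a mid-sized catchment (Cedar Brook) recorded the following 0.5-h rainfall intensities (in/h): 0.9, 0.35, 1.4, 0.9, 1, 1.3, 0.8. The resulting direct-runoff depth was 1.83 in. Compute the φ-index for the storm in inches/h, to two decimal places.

Only the 6 blocks with intensity above φ contribute runoff: 0.9, 1.4, 0.9, 1, 1.3, 0.8 in/h.
Σ(I−φ)·Δt = d  ⇒  (0.9+1.4+0.9+1+1.3+0.8 − 6φ)·0.5 = 1.83
φ = (6.300 − 1.83/0.5) / 6 = 0.44 in/h.

φ ≈ 0.44 in/h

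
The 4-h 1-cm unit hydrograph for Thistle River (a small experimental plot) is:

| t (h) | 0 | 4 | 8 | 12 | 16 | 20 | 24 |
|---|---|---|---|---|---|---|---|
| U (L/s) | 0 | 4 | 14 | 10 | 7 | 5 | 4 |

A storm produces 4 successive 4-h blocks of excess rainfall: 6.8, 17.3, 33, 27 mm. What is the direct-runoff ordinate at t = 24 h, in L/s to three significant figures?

By discrete convolution, Q_j = Σ (P_i / 10 mm) · U_{j−i}.
At t = 24 h (j=6): Q = (6.8/10)·4 + (17.3/10)·5 + (33/10)·7 + (27/10)·10 = 61.5 L/s.

Q ≈ 61.5 L/s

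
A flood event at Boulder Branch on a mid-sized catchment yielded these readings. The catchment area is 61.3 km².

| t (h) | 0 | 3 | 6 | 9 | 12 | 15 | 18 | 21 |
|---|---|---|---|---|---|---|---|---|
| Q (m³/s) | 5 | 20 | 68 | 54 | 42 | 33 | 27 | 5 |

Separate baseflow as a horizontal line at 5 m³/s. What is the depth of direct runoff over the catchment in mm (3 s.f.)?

Direct runoff: 0.0, 15.0, 63.0, 49.0, 37.0, 28.0, 22.0, 0.0 m³/s; ΣQ_DR = 214.0 m³/s.
V = ΣQ_DR · Δt = 214.0 × 10800 s = 2.311 × 10^6 m³.
Over A = 61.3 km², depth = V / A = 37.7 mm.

d ≈ 37.7 mm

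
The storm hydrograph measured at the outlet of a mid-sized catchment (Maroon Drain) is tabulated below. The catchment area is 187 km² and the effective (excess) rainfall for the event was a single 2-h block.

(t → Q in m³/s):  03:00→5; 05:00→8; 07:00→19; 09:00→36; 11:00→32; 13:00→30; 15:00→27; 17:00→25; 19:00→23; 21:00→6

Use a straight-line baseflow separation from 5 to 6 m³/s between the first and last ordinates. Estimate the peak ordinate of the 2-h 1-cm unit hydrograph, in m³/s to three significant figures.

U_p ≈ 51.1 m³/s

Direct runoff: 0.00, 2.89, 13.78, 30.67, 26.56, 24.44, 21.33, 19.22, 17.11, 0.00 m³/s; ΣQ_DR = 156.0 m³/s, peak = 30.67 m³/s.
Runoff depth d = ΣQ_DR·Δt / A = 156.0 × 7200 / (187 km²) = 6.006 mm.
The 1-cm UH is the DRH scaled by (10 mm)/d, so U_p = 30.67 × 10/6.006 = 51.1 m³/s.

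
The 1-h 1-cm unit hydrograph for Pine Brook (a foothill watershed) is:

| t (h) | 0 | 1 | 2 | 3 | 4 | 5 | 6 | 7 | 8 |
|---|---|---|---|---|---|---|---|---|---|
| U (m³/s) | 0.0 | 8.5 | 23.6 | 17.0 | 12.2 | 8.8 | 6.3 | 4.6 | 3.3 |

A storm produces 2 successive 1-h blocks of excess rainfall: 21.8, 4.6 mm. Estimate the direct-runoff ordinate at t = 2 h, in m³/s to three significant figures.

Q ≈ 55.4 m³/s

By discrete convolution, Q_j = Σ (P_i / 10 mm) · U_{j−i}.
At t = 2 h (j=2): Q = (21.8/10)·23.6 + (4.6/10)·8.5 = 55.4 m³/s.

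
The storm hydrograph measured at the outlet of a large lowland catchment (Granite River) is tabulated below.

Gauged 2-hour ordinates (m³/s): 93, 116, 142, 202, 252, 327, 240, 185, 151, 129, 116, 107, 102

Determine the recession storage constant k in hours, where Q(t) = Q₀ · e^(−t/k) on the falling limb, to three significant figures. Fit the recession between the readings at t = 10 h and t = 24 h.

k ≈ 12.0 h

On the falling limb, Q drops from 327 to 102 m³/s between t = 10 h and t = 24 h (Δt = 14 h).
k = −Δt / ln(Q₂/Q₁) = −14 / ln(102/327) = 12.0 h.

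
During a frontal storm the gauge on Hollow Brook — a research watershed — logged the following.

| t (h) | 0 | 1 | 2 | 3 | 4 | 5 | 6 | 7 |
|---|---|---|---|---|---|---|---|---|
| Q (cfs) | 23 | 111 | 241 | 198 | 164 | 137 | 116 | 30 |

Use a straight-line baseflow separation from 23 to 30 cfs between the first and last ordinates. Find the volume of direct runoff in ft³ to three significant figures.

V ≈ 2.91 × 10^6 ft³

Direct-runoff ordinates (Q − Q_b): 0.00, 87.00, 216.00, 172.00, 137.00, 109.00, 87.00, 0.00 cfs.
ΣQ_DR = 808.0 cfs.
With Δt = 1 h = 3600 s, V = ΣQ_DR · Δt = 808.0 × 3600 = 2.91 × 10^6 ft³.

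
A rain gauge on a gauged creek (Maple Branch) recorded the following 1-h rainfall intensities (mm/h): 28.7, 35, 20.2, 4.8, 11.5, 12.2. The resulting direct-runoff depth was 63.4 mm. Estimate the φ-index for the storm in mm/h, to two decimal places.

Only the 5 blocks with intensity above φ contribute runoff: 28.7, 35, 20.2, 11.5, 12.2 mm/h.
Σ(I−φ)·Δt = d  ⇒  (28.7+35+20.2+11.5+12.2 − 5φ)·1 = 63.4
φ = (107.6 − 63.4/1) / 5 = 8.84 mm/h.

φ ≈ 8.84 mm/h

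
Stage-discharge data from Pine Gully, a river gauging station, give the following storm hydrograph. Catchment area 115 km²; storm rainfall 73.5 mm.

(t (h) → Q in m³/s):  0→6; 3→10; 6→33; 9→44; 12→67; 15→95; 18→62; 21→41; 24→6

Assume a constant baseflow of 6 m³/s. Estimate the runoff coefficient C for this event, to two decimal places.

ΣQ_DR = 310.0 m³/s; V = ΣQ_DR·Δt = 3.348 × 10^6 m³.
Runoff depth d = V / A = 29.11 mm.
C = d / P = 29.11 / 73.5 = 0.40.

C ≈ 0.40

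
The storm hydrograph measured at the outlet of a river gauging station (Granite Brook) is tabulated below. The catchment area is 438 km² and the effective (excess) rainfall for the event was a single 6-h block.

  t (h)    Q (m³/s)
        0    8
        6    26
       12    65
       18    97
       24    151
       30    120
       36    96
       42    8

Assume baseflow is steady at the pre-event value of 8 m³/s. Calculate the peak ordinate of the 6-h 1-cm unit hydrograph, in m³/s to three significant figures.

U_p ≈ 57.2 m³/s

Direct runoff: 0.0, 18.0, 57.0, 89.0, 143.0, 112.0, 88.0, 0.0 m³/s; ΣQ_DR = 507.0 m³/s, peak = 143.0 m³/s.
Runoff depth d = ΣQ_DR·Δt / A = 507.0 × 21600 / (438 km²) = 25.00 mm.
The 1-cm UH is the DRH scaled by (10 mm)/d, so U_p = 143.0 × 10/25.00 = 57.2 m³/s.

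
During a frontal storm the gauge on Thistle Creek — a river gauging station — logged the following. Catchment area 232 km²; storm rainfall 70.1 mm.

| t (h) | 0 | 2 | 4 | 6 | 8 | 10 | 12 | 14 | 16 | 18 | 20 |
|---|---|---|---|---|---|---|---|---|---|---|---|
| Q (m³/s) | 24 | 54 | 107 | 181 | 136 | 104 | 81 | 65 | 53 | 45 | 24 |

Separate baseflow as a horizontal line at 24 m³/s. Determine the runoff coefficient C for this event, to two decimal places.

ΣQ_DR = 610.0 m³/s; V = ΣQ_DR·Δt = 4.392 × 10^6 m³.
Runoff depth d = V / A = 18.93 mm.
C = d / P = 18.93 / 70.1 = 0.27.

C ≈ 0.27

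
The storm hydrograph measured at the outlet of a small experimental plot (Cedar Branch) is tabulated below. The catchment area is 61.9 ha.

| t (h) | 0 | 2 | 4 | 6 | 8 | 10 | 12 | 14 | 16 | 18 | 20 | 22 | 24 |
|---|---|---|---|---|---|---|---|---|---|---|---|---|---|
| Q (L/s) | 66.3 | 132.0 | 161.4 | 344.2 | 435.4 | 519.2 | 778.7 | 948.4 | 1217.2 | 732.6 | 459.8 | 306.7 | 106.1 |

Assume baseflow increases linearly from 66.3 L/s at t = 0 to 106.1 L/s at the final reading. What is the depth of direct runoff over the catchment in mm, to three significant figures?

d ≈ 59.2 mm

Direct runoff: 0.00, 62.38, 88.47, 267.95, 355.83, 436.32, 692.50, 858.88, 1124.37, 636.45, 360.33, 203.92, 0.00 L/s; ΣQ_DR = 5087 L/s.
V = ΣQ_DR · Δt = 5087 × 7200 s = 3.663 × 10^7 L.
Over A = 61.9 ha, depth = V / A = 59.2 mm.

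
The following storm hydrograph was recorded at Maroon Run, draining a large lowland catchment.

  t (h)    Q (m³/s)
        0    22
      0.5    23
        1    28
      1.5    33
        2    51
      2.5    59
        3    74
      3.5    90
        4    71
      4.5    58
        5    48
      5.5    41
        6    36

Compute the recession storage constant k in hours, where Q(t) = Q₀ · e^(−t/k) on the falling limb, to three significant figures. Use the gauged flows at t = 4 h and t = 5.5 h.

k ≈ 2.73 h

On the falling limb, Q drops from 71 to 41 m³/s between t = 4 h and t = 5.5 h (Δt = 1.5 h).
k = −Δt / ln(Q₂/Q₁) = −1.5 / ln(41/71) = 2.73 h.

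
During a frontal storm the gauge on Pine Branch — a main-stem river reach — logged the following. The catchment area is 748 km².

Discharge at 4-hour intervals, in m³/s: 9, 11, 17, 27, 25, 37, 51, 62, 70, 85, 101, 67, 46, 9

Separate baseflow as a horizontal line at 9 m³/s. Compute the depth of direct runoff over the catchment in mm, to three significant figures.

d ≈ 9.45 mm

Direct runoff: 0.0, 2.0, 8.0, 18.0, 16.0, 28.0, 42.0, 53.0, 61.0, 76.0, 92.0, 58.0, 37.0, 0.0 m³/s; ΣQ_DR = 491.0 m³/s.
V = ΣQ_DR · Δt = 491.0 × 14400 s = 7.070 × 10^6 m³.
Over A = 748 km², depth = V / A = 9.45 mm.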